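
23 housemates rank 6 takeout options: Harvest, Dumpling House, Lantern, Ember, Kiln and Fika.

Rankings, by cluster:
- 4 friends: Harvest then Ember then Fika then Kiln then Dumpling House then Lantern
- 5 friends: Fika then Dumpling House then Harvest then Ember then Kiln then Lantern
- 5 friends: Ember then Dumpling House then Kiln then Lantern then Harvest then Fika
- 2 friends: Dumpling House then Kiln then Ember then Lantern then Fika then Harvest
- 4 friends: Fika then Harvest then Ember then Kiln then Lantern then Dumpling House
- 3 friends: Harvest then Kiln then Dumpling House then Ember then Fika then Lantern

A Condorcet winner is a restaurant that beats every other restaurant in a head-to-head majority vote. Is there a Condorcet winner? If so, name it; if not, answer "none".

none

Head-to-head results (23 friends):
Harvest–Dumpling House: Dumpling House 12–11.
Harvest vs Lantern: 4+5+4+3 = 16 for Harvest, 7 for Lantern — Harvest by 16–7.
Harvest vs Ember: Harvest preferred on 4+5+4+3 = 16 ballots; Harvest wins 16–7.
Harvest–Kiln: Harvest 16–7.
Harvest vs Fika: 12 to 11, Harvest.
Dumpling House vs Lantern: 19 to 4, Dumpling House.
Dumpling House vs Ember: Dumpling House preferred on 5+2+3 = 10 ballots; Ember wins 13–10.
Dumpling House vs Kiln: Dumpling House, 12–11.
Dumpling House vs Fika: Fika, 13–10.
Lantern vs Ember: Ember wins 23–0.
Lantern vs Kiln: Lantern preferred on 0 ballots; Kiln wins 23–0.
Lantern vs Fika: 7 to 16, Fika.
Ember vs Kiln: 18 to 5, Ember.
Ember vs Fika: Ember, 14–9.
Kiln vs Fika: 10 to 13, Fika.
Every restaurant loses at least once (Harvest loses to Dumpling House; Dumpling House loses to Ember; Lantern loses to Harvest; Ember loses to Harvest; Kiln loses to Harvest; Fika loses to Harvest). The majority relation contains the cycle Harvest → Ember → Dumpling House → Harvest, so there is no Condorcet winner.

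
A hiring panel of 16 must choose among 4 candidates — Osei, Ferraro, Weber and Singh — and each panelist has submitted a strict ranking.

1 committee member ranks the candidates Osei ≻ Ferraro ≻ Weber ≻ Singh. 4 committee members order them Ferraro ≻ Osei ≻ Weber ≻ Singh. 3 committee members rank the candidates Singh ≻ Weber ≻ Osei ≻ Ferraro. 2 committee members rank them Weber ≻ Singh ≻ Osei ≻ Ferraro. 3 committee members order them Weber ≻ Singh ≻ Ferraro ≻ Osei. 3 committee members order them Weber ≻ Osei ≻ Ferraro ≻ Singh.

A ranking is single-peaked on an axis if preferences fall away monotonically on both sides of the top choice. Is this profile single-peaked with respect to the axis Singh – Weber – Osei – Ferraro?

Axis positions: Singh=1, Weber=2, Osei=3, Ferraro=4.
Cluster 1 (peak Osei at position 3): ranking walks positions 3-4-2-1, expanding outward from the peak — single-peaked.
Cluster 2 (peak Ferraro at position 4): ranking walks positions 4-3-2-1, expanding outward from the peak — single-peaked.
Cluster 3 (peak Singh at position 1): ranking walks positions 1-2-3-4, expanding outward from the peak — single-peaked.
Cluster 4 (peak Weber at position 2): ranking walks positions 2-1-3-4, expanding outward from the peak — single-peaked.
Cluster 5: ranking walks positions 2-1-4-3; Ferraro is ranked above Osei even though Osei lies between Ferraro and the peak Weber on the axis — preferences dip and rise again. Not single-peaked.
Cluster 6 (peak Weber at position 2): ranking walks positions 2-3-4-1, expanding outward from the peak — single-peaked.
Cluster 5 violates single-peakedness, so the profile is not single-peaked on this axis.

no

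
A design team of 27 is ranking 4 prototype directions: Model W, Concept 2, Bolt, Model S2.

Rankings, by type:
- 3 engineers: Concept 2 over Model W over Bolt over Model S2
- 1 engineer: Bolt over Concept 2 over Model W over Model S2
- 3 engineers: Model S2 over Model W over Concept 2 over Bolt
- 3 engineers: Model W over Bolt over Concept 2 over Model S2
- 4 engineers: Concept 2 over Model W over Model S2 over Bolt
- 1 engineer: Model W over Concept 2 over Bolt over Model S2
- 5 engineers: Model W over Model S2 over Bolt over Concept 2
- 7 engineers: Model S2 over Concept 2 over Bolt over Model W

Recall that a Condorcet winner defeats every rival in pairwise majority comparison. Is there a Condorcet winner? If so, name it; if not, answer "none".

none

Pairwise majorities:
Model W–Concept 2: Concept 2 15–12.
Model W vs Bolt: 3+3+3+4+1+5 = 19 for Model W, 8 for Bolt — Model W by 19–8.
Model W vs Model S2: Model W wins 17–10.
Concept 2 vs Bolt: 18 to 9, Concept 2.
Concept 2 vs Model S2: 3+1+3+4+1 = 12 for Concept 2, 15 for Model S2 — Model S2 by 15–12.
Bolt–Model S2: Model S2 19–8.
Every design loses at least once (Model W loses to Concept 2; Concept 2 loses to Model S2; Bolt loses to Model W; Model S2 loses to Model W). The majority relation contains the cycle Model W beats Model S2 beats Concept 2 beats Model W, so there is no Condorcet winner.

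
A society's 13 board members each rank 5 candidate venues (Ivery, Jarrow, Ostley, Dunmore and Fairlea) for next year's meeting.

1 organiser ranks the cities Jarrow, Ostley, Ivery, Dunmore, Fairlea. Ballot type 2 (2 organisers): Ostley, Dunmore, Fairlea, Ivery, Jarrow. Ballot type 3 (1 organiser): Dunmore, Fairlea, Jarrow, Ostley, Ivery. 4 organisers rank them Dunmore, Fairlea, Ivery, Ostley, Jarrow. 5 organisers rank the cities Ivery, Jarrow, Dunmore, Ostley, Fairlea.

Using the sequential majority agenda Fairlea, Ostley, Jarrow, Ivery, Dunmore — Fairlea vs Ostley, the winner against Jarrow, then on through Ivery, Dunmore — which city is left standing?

Dunmore

Round 1: Fairlea vs Ostley — 5–8, Ostley advances.
Round 2: Ostley vs Jarrow — 6–7, Jarrow advances.
Round 3: Jarrow vs Ivery — 2–11, Ivery advances.
Round 4: Ivery vs Dunmore — 6–7, Dunmore advances.
The agenda winner is Dunmore.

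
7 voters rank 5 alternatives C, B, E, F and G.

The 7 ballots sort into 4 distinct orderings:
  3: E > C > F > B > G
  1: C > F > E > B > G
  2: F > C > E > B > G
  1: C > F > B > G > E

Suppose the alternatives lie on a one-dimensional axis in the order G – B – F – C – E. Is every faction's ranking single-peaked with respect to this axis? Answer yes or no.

Axis positions: G=1, B=2, F=3, C=4, E=5.
Faction 1 (peak E at position 5): ranking walks positions 5-4-3-2-1, expanding outward from the peak — single-peaked.
Faction 2 (peak C at position 4): ranking walks positions 4-3-5-2-1, expanding outward from the peak — single-peaked.
Faction 3 (peak F at position 3): ranking walks positions 3-4-5-2-1, expanding outward from the peak — single-peaked.
Faction 4 (peak C at position 4): ranking walks positions 4-3-2-1-5, expanding outward from the peak — single-peaked.
Every ranking is single-peaked on this axis.

yes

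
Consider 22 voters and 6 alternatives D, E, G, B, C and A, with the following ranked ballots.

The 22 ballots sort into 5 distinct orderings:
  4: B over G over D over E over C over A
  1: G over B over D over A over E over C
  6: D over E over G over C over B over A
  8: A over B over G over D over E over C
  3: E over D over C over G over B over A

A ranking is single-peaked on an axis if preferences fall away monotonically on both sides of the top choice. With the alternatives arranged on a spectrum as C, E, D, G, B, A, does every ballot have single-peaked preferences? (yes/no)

yes

Axis positions: C=1, E=2, D=3, G=4, B=5, A=6.
Type 1 (peak B at position 5): ranking walks positions 5-4-3-2-1-6, expanding outward from the peak — single-peaked.
Type 2 (peak G at position 4): ranking walks positions 4-5-3-6-2-1, expanding outward from the peak — single-peaked.
Type 3 (peak D at position 3): ranking walks positions 3-2-4-1-5-6, expanding outward from the peak — single-peaked.
Type 4 (peak A at position 6): ranking walks positions 6-5-4-3-2-1, expanding outward from the peak — single-peaked.
Type 5 (peak E at position 2): ranking walks positions 2-3-1-4-5-6, expanding outward from the peak — single-peaked.
Every ranking is single-peaked on this axis.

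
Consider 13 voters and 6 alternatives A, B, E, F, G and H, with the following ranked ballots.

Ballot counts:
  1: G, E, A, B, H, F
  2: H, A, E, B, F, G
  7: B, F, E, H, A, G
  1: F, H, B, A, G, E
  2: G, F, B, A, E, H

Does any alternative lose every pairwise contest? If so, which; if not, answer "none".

G

Head-to-head results (13 voters):
A–B: B 10–3.
A vs E: E wins 8–5.
A vs F: A is ranked higher on 1+2 = 3 ballots, F on 10. F wins 10–3.
A vs G: 10 to 3, A.
A vs H: H wins 10–3.
B–E: B 10–3.
B vs F: B is ranked higher on 1+2+7 = 10 ballots, F on 3. B wins 10–3.
B vs G: B, 10–3.
B vs H: 10 to 3, B.
E vs F: F, 10–3.
E vs G: E preferred on 2+7 = 9 ballots; E wins 9–4.
E vs H: E preferred on 1+7+2 = 10 ballots; E wins 10–3.
F vs G: 10 to 3, F.
F vs H: 10 to 3, F.
G vs H: 1+2 = 3 for G, 10 for H — H by 10–3.
G is beaten in every head-to-head and is the Condorcet loser.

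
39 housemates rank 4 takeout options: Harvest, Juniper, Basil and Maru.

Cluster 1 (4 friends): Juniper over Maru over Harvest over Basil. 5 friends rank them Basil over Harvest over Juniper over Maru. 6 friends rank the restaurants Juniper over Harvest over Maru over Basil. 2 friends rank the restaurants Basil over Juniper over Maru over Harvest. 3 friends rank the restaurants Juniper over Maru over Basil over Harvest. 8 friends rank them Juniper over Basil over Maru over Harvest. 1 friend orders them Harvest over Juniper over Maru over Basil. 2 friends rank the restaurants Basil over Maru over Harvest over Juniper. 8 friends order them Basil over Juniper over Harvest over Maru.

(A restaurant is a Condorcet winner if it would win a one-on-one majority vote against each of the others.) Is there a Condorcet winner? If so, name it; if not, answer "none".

Juniper

Check each pair by majority over 39 ballots:
Harvest vs Juniper: Harvest preferred on 5+1+2 = 8 ballots; Juniper wins 31–8.
Harvest vs Basil: 11 to 28, Basil.
Harvest vs Maru: Harvest preferred on 5+6+1+8 = 20 ballots; Harvest wins 20–19.
Juniper vs Basil: 4+6+3+8+1 = 22 for Juniper, 17 for Basil — Juniper by 22–17.
Juniper vs Maru: 37 to 2, Juniper.
Basil vs Maru: Basil preferred on 5+2+8+2+8 = 25 ballots; Basil wins 25–14.
Juniper wins every pairwise contest, so Juniper is the Condorcet winner.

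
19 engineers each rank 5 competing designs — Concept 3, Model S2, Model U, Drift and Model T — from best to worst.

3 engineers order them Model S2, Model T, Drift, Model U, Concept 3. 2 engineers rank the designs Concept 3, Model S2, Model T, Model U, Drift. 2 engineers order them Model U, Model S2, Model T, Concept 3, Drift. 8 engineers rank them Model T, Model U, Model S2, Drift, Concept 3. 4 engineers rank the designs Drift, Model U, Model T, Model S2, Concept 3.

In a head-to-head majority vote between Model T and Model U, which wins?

Ballots ranking Model T above Model U: 3 + 2 + 8 = 13.
Ballots ranking Model U above Model T: 19 − 13 = 6.
Model T wins the head-to-head 13–6.

Model T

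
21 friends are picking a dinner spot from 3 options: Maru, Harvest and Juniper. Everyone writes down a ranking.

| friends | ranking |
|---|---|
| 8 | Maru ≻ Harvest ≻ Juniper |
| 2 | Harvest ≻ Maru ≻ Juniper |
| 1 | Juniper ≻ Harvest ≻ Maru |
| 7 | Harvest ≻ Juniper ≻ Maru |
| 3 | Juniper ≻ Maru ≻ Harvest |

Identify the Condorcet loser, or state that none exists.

none

Head-to-head results (21 friends):
Maru–Harvest: Maru 11–10.
Maru vs Juniper: 8+2 = 10 for Maru, 11 for Juniper — Juniper by 11–10.
Harvest–Juniper: Harvest 17–4.
Every restaurant wins at least one matchup (Maru beats Harvest; Harvest beats Juniper; Juniper beats Maru), so there is no Condorcet loser.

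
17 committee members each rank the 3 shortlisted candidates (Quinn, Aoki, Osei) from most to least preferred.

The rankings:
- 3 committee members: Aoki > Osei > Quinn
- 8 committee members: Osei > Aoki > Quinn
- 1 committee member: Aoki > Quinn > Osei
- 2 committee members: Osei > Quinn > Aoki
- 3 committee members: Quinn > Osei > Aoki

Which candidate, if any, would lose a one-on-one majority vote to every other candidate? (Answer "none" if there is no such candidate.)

Quinn

Pairwise majorities:
Quinn vs Aoki: Quinn preferred on 2+3 = 5 ballots; Aoki wins 12–5.
Quinn vs Osei: 4 to 13, Osei.
Aoki vs Osei: 3+1 = 4 for Aoki, 13 for Osei — Osei by 13–4.
Quinn is beaten in every head-to-head and is the Condorcet loser.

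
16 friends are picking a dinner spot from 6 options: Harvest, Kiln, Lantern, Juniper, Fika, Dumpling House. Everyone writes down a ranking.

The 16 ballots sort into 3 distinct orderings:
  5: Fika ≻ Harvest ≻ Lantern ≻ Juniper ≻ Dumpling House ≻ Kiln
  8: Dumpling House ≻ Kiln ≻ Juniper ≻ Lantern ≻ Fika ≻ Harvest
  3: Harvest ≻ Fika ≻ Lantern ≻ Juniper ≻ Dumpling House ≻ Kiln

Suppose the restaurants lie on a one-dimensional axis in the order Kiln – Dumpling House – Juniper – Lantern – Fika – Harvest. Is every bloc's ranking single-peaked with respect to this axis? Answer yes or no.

Axis positions: Kiln=1, Dumpling House=2, Juniper=3, Lantern=4, Fika=5, Harvest=6.
Bloc 1 (peak Fika at position 5): ranking walks positions 5-6-4-3-2-1, expanding outward from the peak — single-peaked.
Bloc 2 (peak Dumpling House at position 2): ranking walks positions 2-1-3-4-5-6, expanding outward from the peak — single-peaked.
Bloc 3 (peak Harvest at position 6): ranking walks positions 6-5-4-3-2-1, expanding outward from the peak — single-peaked.
Every ranking is single-peaked on this axis.

yes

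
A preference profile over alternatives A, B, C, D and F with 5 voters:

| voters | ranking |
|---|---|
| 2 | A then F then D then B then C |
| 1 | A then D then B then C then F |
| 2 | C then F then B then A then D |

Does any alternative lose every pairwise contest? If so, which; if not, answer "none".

Pairwise majorities:
A vs B: A wins 3–2.
A vs C: A wins 3–2.
A–D: A 5–0.
A vs F: A preferred on 2+1 = 3 ballots; A wins 3–2.
B vs C: B preferred on 2+1 = 3 ballots; B wins 3–2.
B vs D: 2 for B, 3 for D — D by 3–2.
B vs F: B preferred on 1 ballot; F wins 4–1.
C vs D: 2 to 3, D.
C vs F: C preferred on 1+2 = 3 ballots; C wins 3–2.
D vs F: F wins 4–1.
Each alternative has at least one pairwise win (A beats B; B beats C; C beats F; D beats B; F beats B) — no Condorcet loser.

none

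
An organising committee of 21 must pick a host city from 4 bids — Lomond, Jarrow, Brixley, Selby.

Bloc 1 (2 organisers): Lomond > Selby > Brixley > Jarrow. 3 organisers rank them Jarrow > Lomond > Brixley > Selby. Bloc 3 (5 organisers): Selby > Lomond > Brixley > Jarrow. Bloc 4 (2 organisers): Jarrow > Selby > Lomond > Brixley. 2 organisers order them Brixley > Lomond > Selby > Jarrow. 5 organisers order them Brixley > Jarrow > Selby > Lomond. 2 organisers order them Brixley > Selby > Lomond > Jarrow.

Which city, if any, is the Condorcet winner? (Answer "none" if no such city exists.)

none

Pairwise majorities:
Lomond vs Jarrow: Lomond is ranked higher on 2+5+2+2 = 11 ballots, Jarrow on 10. Lomond wins 11–10.
Lomond vs Brixley: 2+3+5+2 = 12 for Lomond, 9 for Brixley — Lomond by 12–9.
Lomond vs Selby: 7 to 14, Selby.
Jarrow vs Brixley: 3+2 = 5 for Jarrow, 16 for Brixley — Brixley by 16–5.
Jarrow vs Selby: 10 to 11, Selby.
Brixley vs Selby: Brixley is ranked higher on 3+2+5+2 = 12 ballots, Selby on 9. Brixley wins 12–9.
Each city drops at least one matchup (Lomond loses to Selby; Jarrow loses to Lomond; Brixley loses to Lomond; Selby loses to Brixley); the cycle Lomond > Brixley > Selby > Lomond rules out a Condorcet winner.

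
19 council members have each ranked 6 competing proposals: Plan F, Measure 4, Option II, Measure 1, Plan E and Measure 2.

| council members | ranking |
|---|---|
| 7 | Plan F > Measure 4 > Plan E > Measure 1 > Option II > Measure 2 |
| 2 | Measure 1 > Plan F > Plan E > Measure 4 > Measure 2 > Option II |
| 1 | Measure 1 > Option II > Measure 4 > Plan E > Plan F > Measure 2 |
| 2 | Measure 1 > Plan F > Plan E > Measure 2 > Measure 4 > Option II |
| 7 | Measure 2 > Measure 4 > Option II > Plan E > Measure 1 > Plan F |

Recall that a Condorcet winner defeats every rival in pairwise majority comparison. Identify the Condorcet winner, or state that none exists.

none

Check each pair by majority over 19 ballots:
Plan F–Measure 4: Plan F 11–8.
Plan F–Option II: Plan F 11–8.
Plan F vs Measure 1: Plan F preferred on 7 ballots; Measure 1 wins 12–7.
Plan F vs Plan E: Plan F, 11–8.
Plan F vs Measure 2: Plan F, 12–7.
Measure 4–Option II: Measure 4 18–1.
Measure 4 vs Measure 1: 7+7 = 14 for Measure 4, 5 for Measure 1 — Measure 4 by 14–5.
Measure 4 vs Plan E: 7+1+7 = 15 for Measure 4, 4 for Plan E — Measure 4 by 15–4.
Measure 4–Measure 2: Measure 4 10–9.
Option II–Measure 1: Measure 1 12–7.
Option II vs Plan E: 8 to 11, Plan E.
Option II vs Measure 2: 7+1 = 8 for Option II, 11 for Measure 2 — Measure 2 by 11–8.
Measure 1 vs Plan E: 2+1+2 = 5 for Measure 1, 14 for Plan E — Plan E by 14–5.
Measure 1–Measure 2: Measure 1 12–7.
Plan E vs Measure 2: Plan E wins 12–7.
Every option loses at least once (Plan F loses to Measure 1; Measure 4 loses to Plan F; Option II loses to Plan F; Measure 1 loses to Measure 4; Plan E loses to Plan F; Measure 2 loses to Plan F). The majority relation contains the cycle Plan F → Measure 4 → Measure 1 → Plan F, so there is no Condorcet winner.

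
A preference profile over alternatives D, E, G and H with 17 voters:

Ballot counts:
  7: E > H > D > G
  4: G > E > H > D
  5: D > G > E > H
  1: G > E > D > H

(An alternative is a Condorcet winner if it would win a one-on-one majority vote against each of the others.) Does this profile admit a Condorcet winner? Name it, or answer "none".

none

Head-to-head results (17 voters):
D vs E: D preferred on 5 ballots; E wins 12–5.
D vs G: 12 to 5, D.
D vs H: D preferred on 5+1 = 6 ballots; H wins 11–6.
E vs G: E preferred on 7 ballots; G wins 10–7.
E vs H: E preferred on 7+4+5+1 = 17 ballots; E wins 17–0.
G vs H: G preferred on 4+5+1 = 10 ballots; G wins 10–7.
Each alternative drops at least one matchup (D loses to E; E loses to G; G loses to D; H loses to E); the cycle D > G > E > D rules out a Condorcet winner.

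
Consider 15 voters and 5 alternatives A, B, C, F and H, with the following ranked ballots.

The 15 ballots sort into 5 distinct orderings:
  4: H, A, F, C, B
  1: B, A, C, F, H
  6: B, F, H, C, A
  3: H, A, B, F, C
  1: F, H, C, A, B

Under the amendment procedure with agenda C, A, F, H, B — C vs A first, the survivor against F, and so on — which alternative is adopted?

H

Round 1: C vs A — 7–8, A advances.
Round 2: A vs F — 8–7, A advances.
Round 3: A vs H — 1–14, H advances.
Round 4: H vs B — 8–7, H advances.
The agenda winner is H.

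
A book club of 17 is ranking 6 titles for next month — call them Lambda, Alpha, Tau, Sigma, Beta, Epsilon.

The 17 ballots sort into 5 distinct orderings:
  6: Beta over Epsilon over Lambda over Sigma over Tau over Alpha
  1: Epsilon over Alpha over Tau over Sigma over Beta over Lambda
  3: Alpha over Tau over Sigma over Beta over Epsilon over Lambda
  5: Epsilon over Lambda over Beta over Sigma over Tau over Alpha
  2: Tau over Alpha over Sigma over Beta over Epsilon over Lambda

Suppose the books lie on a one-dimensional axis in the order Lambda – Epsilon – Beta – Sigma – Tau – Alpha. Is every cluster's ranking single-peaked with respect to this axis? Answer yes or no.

no

Axis positions: Lambda=1, Epsilon=2, Beta=3, Sigma=4, Tau=5, Alpha=6.
Cluster 1 (peak Beta at position 3): ranking walks positions 3-2-1-4-5-6, expanding outward from the peak — single-peaked.
Cluster 2: ranking walks positions 2-6-5-4-3-1; Alpha is ranked above Beta even though Beta lies between Alpha and the peak Epsilon on the axis — preferences dip and rise again. Not single-peaked.
Cluster 3 (peak Alpha at position 6): ranking walks positions 6-5-4-3-2-1, expanding outward from the peak — single-peaked.
Cluster 4 (peak Epsilon at position 2): ranking walks positions 2-1-3-4-5-6, expanding outward from the peak — single-peaked.
Cluster 5 (peak Tau at position 5): ranking walks positions 5-6-4-3-2-1, expanding outward from the peak — single-peaked.
Cluster 2 violates single-peakedness, so the profile is not single-peaked on this axis.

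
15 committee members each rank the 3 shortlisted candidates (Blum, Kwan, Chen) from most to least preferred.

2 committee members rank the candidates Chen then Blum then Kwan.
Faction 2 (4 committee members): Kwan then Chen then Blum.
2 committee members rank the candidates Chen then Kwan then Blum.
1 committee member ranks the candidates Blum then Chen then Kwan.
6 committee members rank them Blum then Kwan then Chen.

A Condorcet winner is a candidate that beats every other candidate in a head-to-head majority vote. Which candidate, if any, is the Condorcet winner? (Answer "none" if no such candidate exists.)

Head-to-head results (15 committee members):
Blum vs Kwan: 9 to 6, Blum.
Blum vs Chen: Blum preferred on 1+6 = 7 ballots; Chen wins 8–7.
Kwan vs Chen: 10 to 5, Kwan.
No candidate is unbeaten: Blum loses to Chen; Kwan loses to Blum; Chen loses to Kwan. In particular Blum beats Kwan beats Chen beats Blum is a majority cycle — no Condorcet winner exists.

none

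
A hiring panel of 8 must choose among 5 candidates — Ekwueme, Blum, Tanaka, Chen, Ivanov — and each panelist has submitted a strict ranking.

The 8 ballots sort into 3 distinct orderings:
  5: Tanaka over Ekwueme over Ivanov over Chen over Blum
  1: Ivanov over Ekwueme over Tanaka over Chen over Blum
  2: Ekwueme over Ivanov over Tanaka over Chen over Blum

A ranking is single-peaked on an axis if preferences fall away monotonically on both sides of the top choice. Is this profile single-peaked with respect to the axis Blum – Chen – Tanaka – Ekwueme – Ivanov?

yes

Axis positions: Blum=1, Chen=2, Tanaka=3, Ekwueme=4, Ivanov=5.
Ballot type 1 (peak Tanaka at position 3): ranking walks positions 3-4-5-2-1, expanding outward from the peak — single-peaked.
Ballot type 2 (peak Ivanov at position 5): ranking walks positions 5-4-3-2-1, expanding outward from the peak — single-peaked.
Ballot type 3 (peak Ekwueme at position 4): ranking walks positions 4-5-3-2-1, expanding outward from the peak — single-peaked.
Every ranking is single-peaked on this axis.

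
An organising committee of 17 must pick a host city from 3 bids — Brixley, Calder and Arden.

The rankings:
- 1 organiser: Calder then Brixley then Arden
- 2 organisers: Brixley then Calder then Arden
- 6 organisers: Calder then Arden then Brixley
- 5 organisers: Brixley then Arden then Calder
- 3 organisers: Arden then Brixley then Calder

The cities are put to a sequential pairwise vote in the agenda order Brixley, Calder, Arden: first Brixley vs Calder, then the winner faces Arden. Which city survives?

Round 1: Brixley vs Calder — 10–7, Brixley advances.
Round 2: Brixley vs Arden — 8–9, Arden advances.
Arden survives the agenda.

Arden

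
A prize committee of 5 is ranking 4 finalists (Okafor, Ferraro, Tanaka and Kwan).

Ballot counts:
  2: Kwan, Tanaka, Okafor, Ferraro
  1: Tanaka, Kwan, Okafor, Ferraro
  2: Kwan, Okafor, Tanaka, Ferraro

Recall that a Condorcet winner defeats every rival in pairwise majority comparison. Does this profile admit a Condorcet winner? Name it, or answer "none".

Kwan

Pairwise majorities:
Okafor vs Ferraro: 5 to 0, Okafor.
Okafor vs Tanaka: Tanaka wins 3–2.
Okafor vs Kwan: Kwan, 5–0.
Ferraro vs Tanaka: Ferraro is ranked higher on 0 ballots, Tanaka on 5. Tanaka wins 5–0.
Ferraro vs Kwan: 0 to 5, Kwan.
Tanaka vs Kwan: Tanaka is ranked higher on 1 ballot, Kwan on 4. Kwan wins 4–1.
Kwan wins every pairwise contest, so Kwan is the Condorcet winner.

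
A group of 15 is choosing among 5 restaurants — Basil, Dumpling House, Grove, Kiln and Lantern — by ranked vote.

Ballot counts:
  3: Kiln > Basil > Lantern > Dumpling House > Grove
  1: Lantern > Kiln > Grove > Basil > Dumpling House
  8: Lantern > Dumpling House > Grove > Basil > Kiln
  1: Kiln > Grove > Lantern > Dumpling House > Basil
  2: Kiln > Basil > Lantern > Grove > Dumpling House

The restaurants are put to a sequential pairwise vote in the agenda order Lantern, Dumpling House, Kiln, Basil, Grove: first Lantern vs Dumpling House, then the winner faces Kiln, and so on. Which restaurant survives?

Lantern

Round 1: Lantern vs Dumpling House — 15–0, Lantern advances.
Round 2: Lantern vs Kiln — 9–6, Lantern advances.
Round 3: Lantern vs Basil — 10–5, Lantern advances.
Round 4: Lantern vs Grove — 14–1, Lantern advances.
The agenda winner is Lantern.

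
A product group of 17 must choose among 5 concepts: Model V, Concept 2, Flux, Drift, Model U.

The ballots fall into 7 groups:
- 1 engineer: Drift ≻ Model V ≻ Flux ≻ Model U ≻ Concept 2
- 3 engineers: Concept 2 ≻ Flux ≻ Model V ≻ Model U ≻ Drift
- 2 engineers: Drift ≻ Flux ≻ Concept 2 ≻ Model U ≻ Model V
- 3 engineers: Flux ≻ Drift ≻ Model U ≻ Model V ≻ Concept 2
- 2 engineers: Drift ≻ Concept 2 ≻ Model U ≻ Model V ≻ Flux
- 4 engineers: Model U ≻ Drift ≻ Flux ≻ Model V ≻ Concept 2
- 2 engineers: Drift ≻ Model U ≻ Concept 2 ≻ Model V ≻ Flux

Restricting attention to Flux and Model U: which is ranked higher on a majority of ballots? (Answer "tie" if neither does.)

Flux

Ballots ranking Flux above Model U: 1 + 3 + 2 + 3 = 9.
Ballots ranking Model U above Flux: 17 − 9 = 8.
Flux wins the head-to-head 9–8.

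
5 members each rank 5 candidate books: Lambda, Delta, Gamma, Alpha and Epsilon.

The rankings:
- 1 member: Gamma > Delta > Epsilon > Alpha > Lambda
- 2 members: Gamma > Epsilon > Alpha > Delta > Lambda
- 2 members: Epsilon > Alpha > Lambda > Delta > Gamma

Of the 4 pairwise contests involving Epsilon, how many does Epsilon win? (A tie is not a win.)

Epsilon against each rival (5 members):
Epsilon vs Lambda: Epsilon, 5–0.
Epsilon vs Delta: Epsilon preferred on 2+2 = 4 ballots; Epsilon wins 4–1.
Epsilon vs Gamma: Gamma, 3–2.
Epsilon–Alpha: Epsilon 5–0.
Epsilon beats Lambda, Delta, Alpha; loses to Gamma — 3 pairwise wins.

3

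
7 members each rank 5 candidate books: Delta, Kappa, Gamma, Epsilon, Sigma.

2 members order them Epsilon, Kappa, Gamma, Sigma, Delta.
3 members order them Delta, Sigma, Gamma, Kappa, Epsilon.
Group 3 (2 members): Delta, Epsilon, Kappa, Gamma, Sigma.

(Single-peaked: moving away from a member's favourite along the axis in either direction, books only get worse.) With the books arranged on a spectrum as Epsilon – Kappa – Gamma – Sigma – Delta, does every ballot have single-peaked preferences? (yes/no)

no

Axis positions: Epsilon=1, Kappa=2, Gamma=3, Sigma=4, Delta=5.
Group 1 (peak Epsilon at position 1): ranking walks positions 1-2-3-4-5, expanding outward from the peak — single-peaked.
Group 2 (peak Delta at position 5): ranking walks positions 5-4-3-2-1, expanding outward from the peak — single-peaked.
Group 3: ranking walks positions 5-1-2-3-4; Epsilon is ranked above Sigma even though Sigma lies between Epsilon and the peak Delta on the axis — preferences dip and rise again. Not single-peaked.
Group 3 violates single-peakedness, so the profile is not single-peaked on this axis.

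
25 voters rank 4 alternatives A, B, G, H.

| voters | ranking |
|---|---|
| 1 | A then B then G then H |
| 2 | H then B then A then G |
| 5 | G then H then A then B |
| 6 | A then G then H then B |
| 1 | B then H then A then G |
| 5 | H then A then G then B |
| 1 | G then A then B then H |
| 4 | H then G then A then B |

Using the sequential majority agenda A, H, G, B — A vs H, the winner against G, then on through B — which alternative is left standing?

Round 1: A vs H — 8–17, H advances.
Round 2: H vs G — 12–13, G advances.
Round 3: G vs B — 21–4, G advances.
G survives the agenda.

G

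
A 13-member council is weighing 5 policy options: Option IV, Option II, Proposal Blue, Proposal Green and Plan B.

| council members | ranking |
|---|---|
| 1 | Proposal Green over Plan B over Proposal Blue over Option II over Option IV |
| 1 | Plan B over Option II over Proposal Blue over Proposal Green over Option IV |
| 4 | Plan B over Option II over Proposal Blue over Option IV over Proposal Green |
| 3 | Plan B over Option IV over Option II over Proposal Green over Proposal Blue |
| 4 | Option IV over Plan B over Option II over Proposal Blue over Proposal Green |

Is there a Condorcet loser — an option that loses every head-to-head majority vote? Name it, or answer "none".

Proposal Green

Pairwise majorities:
Option IV vs Option II: 7 to 6, Option IV.
Option IV vs Proposal Blue: Option IV is ranked higher on 3+4 = 7 ballots, Proposal Blue on 6. Option IV wins 7–6.
Option IV vs Proposal Green: Option IV is ranked higher on 4+3+4 = 11 ballots, Proposal Green on 2. Option IV wins 11–2.
Option IV vs Plan B: Plan B, 9–4.
Option II vs Proposal Blue: 12 to 1, Option II.
Option II–Proposal Green: Option II 12–1.
Option II vs Plan B: Option II is ranked higher on 0 ballots, Plan B on 13. Plan B wins 13–0.
Proposal Blue–Proposal Green: Proposal Blue 9–4.
Proposal Blue vs Plan B: Proposal Blue preferred on 0 ballots; Plan B wins 13–0.
Proposal Green–Plan B: Plan B 12–1.
Proposal Green loses to every other option — it is the Condorcet loser.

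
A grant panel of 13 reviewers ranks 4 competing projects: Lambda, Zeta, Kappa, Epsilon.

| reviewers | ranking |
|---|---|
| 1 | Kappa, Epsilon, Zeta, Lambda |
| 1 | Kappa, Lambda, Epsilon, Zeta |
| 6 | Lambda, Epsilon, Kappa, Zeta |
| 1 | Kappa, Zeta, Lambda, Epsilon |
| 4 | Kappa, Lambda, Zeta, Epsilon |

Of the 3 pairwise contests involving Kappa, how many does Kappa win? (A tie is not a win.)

3

Kappa against each rival (13 reviewers):
Kappa vs Lambda: 7 to 6, Kappa.
Kappa vs Zeta: 1+1+6+1+4 = 13 for Kappa, 0 for Zeta — Kappa by 13–0.
Kappa vs Epsilon: Kappa, 7–6.
Kappa beats Lambda, Zeta, Epsilon — 3 pairwise wins.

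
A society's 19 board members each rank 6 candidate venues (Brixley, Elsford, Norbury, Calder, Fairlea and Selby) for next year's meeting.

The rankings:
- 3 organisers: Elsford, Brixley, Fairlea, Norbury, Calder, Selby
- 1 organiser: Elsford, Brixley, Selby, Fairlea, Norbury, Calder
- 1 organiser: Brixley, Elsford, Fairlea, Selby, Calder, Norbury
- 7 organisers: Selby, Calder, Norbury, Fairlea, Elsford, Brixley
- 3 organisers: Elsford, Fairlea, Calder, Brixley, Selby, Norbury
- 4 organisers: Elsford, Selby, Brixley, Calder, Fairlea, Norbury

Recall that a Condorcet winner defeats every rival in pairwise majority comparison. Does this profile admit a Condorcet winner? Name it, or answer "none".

Elsford

Head-to-head results (19 organisers):
Brixley vs Elsford: Brixley preferred on 1 ballot; Elsford wins 18–1.
Brixley vs Norbury: Brixley is ranked higher on 3+1+1+3+4 = 12 ballots, Norbury on 7. Brixley wins 12–7.
Brixley vs Calder: 9 to 10, Calder.
Brixley vs Fairlea: 3+1+1+4 = 9 for Brixley, 10 for Fairlea — Fairlea by 10–9.
Brixley vs Selby: 3+1+1+3 = 8 for Brixley, 11 for Selby — Selby by 11–8.
Elsford vs Norbury: 3+1+1+3+4 = 12 for Elsford, 7 for Norbury — Elsford by 12–7.
Elsford vs Calder: Elsford preferred on 3+1+1+3+4 = 12 ballots; Elsford wins 12–7.
Elsford vs Fairlea: Elsford preferred on 3+1+1+3+4 = 12 ballots; Elsford wins 12–7.
Elsford vs Selby: Elsford preferred on 3+1+1+3+4 = 12 ballots; Elsford wins 12–7.
Norbury vs Calder: 4 to 15, Calder.
Norbury vs Fairlea: 7 for Norbury, 12 for Fairlea — Fairlea by 12–7.
Norbury vs Selby: 3 to 16, Selby.
Calder vs Fairlea: Calder is ranked higher on 7+4 = 11 ballots, Fairlea on 8. Calder wins 11–8.
Calder vs Selby: 3+3 = 6 for Calder, 13 for Selby — Selby by 13–6.
Fairlea vs Selby: 7 to 12, Selby.
Only Elsford has no losses; Elsford is the Condorcet winner.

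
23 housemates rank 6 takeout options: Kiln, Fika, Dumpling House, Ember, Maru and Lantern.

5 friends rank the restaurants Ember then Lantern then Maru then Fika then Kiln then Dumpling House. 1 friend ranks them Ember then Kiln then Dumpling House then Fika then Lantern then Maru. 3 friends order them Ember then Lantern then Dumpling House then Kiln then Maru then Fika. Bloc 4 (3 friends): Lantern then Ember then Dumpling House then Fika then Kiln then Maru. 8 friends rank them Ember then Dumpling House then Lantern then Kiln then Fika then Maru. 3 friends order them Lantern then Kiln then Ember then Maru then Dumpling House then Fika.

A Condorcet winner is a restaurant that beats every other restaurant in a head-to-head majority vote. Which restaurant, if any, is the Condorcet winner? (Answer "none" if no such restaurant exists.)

Head-to-head results (23 friends):
Kiln vs Fika: 15 to 8, Kiln.
Kiln vs Dumpling House: Kiln is ranked higher on 5+1+3 = 9 ballots, Dumpling House on 14. Dumpling House wins 14–9.
Kiln vs Ember: Kiln preferred on 3 ballots; Ember wins 20–3.
Kiln vs Maru: Kiln preferred on 1+3+3+8+3 = 18 ballots; Kiln wins 18–5.
Kiln vs Lantern: 1 to 22, Lantern.
Fika vs Dumpling House: 5 for Fika, 18 for Dumpling House — Dumpling House by 18–5.
Fika vs Ember: 0 for Fika, 23 for Ember — Ember by 23–0.
Fika vs Maru: Fika is ranked higher on 1+3+8 = 12 ballots, Maru on 11. Fika wins 12–11.
Fika vs Lantern: 1 to 22, Lantern.
Dumpling House vs Ember: Dumpling House preferred on 0 ballots; Ember wins 23–0.
Dumpling House vs Maru: 15 to 8, Dumpling House.
Dumpling House vs Lantern: Dumpling House preferred on 1+8 = 9 ballots; Lantern wins 14–9.
Ember vs Maru: 23 to 0, Ember.
Ember vs Lantern: 17 to 6, Ember.
Maru vs Lantern: Maru preferred on 0 ballots; Lantern wins 23–0.
Only Ember has no losses; Ember is the Condorcet winner.

Ember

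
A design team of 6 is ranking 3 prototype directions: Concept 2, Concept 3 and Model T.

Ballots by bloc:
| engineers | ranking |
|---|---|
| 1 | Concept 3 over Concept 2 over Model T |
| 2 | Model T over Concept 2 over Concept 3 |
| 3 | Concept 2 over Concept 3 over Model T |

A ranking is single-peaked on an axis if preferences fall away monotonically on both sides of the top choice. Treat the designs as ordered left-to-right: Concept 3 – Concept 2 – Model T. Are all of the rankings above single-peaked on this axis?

yes

Axis positions: Concept 3=1, Concept 2=2, Model T=3.
Bloc 1 (peak Concept 3 at position 1): ranking walks positions 1-2-3, expanding outward from the peak — single-peaked.
Bloc 2 (peak Model T at position 3): ranking walks positions 3-2-1, expanding outward from the peak — single-peaked.
Bloc 3 (peak Concept 2 at position 2): ranking walks positions 2-1-3, expanding outward from the peak — single-peaked.
Every ranking is single-peaked on this axis.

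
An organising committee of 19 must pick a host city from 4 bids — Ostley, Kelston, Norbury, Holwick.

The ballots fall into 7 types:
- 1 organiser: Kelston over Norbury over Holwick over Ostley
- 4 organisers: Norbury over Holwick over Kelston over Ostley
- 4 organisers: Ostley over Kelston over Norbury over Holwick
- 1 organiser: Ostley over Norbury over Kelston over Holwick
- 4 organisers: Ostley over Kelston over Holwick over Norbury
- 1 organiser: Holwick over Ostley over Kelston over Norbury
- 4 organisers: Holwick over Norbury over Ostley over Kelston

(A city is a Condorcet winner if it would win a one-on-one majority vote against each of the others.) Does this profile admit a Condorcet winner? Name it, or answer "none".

Pairwise majorities:
Ostley vs Kelston: 4+1+4+1+4 = 14 for Ostley, 5 for Kelston — Ostley by 14–5.
Ostley vs Norbury: Ostley preferred on 4+1+4+1 = 10 ballots; Ostley wins 10–9.
Ostley vs Holwick: Ostley is ranked higher on 4+1+4 = 9 ballots, Holwick on 10. Holwick wins 10–9.
Kelston vs Norbury: 10 to 9, Kelston.
Kelston vs Holwick: 1+4+1+4 = 10 for Kelston, 9 for Holwick — Kelston by 10–9.
Norbury vs Holwick: Norbury is ranked higher on 1+4+4+1 = 10 ballots, Holwick on 9. Norbury wins 10–9.
No city is unbeaten: Ostley loses to Holwick; Kelston loses to Ostley; Norbury loses to Ostley; Holwick loses to Kelston. In particular Ostley > Kelston > Holwick > Ostley is a majority cycle — no Condorcet winner exists.

none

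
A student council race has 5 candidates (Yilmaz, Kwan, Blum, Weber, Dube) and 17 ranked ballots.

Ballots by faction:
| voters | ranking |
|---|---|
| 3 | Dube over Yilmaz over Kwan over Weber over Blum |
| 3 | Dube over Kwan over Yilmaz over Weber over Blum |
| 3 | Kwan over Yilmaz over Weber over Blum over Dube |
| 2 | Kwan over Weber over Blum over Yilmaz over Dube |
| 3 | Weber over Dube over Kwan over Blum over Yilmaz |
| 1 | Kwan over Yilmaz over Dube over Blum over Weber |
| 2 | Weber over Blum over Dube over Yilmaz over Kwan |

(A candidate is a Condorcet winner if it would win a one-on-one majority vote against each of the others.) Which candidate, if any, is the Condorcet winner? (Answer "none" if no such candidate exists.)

none

Pairwise majorities:
Yilmaz–Kwan: Kwan 12–5.
Yilmaz vs Blum: Yilmaz, 10–7.
Yilmaz–Weber: Yilmaz 10–7.
Yilmaz vs Dube: 6 to 11, Dube.
Kwan vs Blum: 15 to 2, Kwan.
Kwan vs Weber: 3+3+3+2+1 = 12 for Kwan, 5 for Weber — Kwan by 12–5.
Kwan vs Dube: 3+2+1 = 6 for Kwan, 11 for Dube — Dube by 11–6.
Blum vs Weber: Blum preferred on 1 ballot; Weber wins 16–1.
Blum vs Dube: Dube wins 10–7.
Weber vs Dube: 10 to 7, Weber.
Every candidate loses at least once (Yilmaz loses to Kwan; Kwan loses to Dube; Blum loses to Yilmaz; Weber loses to Yilmaz; Dube loses to Weber). The majority relation contains the cycle Yilmaz → Weber → Dube → Yilmaz, so there is no Condorcet winner.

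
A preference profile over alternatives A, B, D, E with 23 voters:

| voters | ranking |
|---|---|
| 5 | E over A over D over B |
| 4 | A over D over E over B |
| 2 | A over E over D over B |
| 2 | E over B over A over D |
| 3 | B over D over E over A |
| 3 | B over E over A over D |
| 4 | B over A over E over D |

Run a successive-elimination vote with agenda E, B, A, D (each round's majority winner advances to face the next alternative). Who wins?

E

Round 1: E vs B — 13–10, E advances.
Round 2: E vs A — 13–10, E advances.
Round 3: E vs D — 16–7, E advances.
E survives the agenda.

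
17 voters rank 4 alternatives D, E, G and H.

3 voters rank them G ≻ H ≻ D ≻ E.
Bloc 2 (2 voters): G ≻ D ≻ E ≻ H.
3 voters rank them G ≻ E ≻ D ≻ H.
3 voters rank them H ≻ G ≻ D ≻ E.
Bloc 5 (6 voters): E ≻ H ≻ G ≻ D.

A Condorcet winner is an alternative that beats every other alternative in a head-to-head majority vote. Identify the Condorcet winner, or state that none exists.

none

Pairwise majorities:
D vs E: E wins 9–8.
D vs G: G, 17–0.
D vs H: H wins 12–5.
E vs G: G, 11–6.
E vs H: E is ranked higher on 2+3+6 = 11 ballots, H on 6. E wins 11–6.
G vs H: H, 9–8.
Every alternative loses at least once (D loses to E; E loses to G; G loses to H; H loses to E). The majority relation contains the cycle E beats H beats G beats E, so there is no Condorcet winner.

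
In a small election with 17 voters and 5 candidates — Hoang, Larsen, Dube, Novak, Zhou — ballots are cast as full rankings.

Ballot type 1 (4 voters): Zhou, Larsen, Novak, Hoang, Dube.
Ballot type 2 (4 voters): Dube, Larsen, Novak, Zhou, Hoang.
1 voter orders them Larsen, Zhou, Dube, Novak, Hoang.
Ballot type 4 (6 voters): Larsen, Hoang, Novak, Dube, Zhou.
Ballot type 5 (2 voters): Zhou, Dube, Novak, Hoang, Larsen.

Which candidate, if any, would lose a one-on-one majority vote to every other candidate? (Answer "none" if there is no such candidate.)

none

Pairwise majorities:
Hoang vs Larsen: Hoang is ranked higher on 2 ballots, Larsen on 15. Larsen wins 15–2.
Hoang–Dube: Hoang 10–7.
Hoang vs Novak: Novak, 11–6.
Hoang vs Zhou: 6 to 11, Zhou.
Larsen vs Dube: 4+1+6 = 11 for Larsen, 6 for Dube — Larsen by 11–6.
Larsen vs Novak: 4+4+1+6 = 15 for Larsen, 2 for Novak — Larsen by 15–2.
Larsen vs Zhou: Larsen, 11–6.
Dube vs Novak: Novak wins 10–7.
Dube vs Zhou: Dube wins 10–7.
Novak vs Zhou: Novak, 10–7.
Every candidate wins at least one matchup (Hoang beats Dube; Larsen beats Hoang; Dube beats Zhou; Novak beats Hoang; Zhou beats Hoang), so there is no Condorcet loser.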